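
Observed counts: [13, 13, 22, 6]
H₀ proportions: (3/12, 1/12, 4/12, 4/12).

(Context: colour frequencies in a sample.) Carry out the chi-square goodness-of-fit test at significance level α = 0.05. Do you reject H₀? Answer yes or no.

reject H₀: yes

n = 54; E_i = n·p_i = [13.50, 4.50, 18.00, 18.00]
χ² = (13−13.50)²/13.50 + (13−4.50)²/4.50 + (22−18.00)²/18.00 + (6−18.00)²/18.00 = 24.9630
df = 3
p-value (upper-tail) = 0.00002
At α=0.05: p < α → reject H₀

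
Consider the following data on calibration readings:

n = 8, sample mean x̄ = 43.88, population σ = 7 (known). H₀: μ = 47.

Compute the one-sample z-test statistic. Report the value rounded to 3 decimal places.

SE = σ/√n = 7/√8 = 2.4749
z = (x̄−μ₀)/SE = (43.88−47)/2.4749 = -1.2607

test statistic = -1.261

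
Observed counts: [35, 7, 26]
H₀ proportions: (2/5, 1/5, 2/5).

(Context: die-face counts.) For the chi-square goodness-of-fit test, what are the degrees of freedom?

degrees of freedom = 2

df = k − 1 = 3 − 1 = 2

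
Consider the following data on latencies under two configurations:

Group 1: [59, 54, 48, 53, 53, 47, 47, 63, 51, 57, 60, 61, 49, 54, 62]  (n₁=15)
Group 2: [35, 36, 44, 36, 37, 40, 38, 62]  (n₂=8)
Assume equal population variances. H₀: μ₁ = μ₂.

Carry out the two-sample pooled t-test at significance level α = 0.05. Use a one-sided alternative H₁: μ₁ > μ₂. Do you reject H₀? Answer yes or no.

reject H₀: yes

x̄₁=54.533, s₁=5.540, n₁=15
x̄₂=41.000, s₂=8.960, n₂=8
s_p² = [14·5.540² + 7·8.960²]/21 = 47.2254
SE = √(s_p²·(1/15+1/8)) = 3.0086
t = (54.533−41.000)/3.0086 = 4.4983
df = 21
p-value (one-sided, H₁ greater) = 0.00010
At α=0.05: p < α → reject H₀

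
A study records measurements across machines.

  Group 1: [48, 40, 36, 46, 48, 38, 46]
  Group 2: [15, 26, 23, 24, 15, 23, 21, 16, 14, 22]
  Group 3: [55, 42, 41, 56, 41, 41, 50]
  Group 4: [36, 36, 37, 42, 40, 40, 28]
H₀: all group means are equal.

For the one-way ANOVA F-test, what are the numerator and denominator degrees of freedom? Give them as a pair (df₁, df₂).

k = 4 groups, N = 31 total
df = (k−1, N−k) = (4−1, 31−4) = (3, 27)

degrees of freedom = [3, 27]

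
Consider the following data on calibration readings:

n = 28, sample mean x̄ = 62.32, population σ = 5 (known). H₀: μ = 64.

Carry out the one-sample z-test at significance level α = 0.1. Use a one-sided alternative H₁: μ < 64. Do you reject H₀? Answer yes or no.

SE = σ/√n = 5/√28 = 0.9449
z = (x̄−μ₀)/SE = (62.32−64)/0.9449 = -1.7779
p-value (one-sided, H₁ less) = 0.03771
At α=0.1: p < α → reject H₀

reject H₀: yes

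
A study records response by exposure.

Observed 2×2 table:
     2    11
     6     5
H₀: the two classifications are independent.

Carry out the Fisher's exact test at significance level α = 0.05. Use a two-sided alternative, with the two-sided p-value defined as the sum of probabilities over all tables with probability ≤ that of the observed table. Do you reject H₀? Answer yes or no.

reject H₀: no

Margins: r₁=13, r₂=11, c₁=8, c₂=16, n=24
p_obs = C(13,2)·C(11,6)/C(24,8); sum pmf over tables with pmf ≤ p_obs
p-value (two-sided) = 0.08247
At α=0.05: p ≥ α → fail to reject H₀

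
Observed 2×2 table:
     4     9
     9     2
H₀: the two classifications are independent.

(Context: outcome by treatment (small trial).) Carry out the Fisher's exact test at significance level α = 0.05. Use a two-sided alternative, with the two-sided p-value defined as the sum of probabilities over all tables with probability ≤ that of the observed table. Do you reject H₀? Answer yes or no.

reject H₀: yes

Margins: r₁=13, r₂=11, c₁=13, c₂=11, n=24
p_obs = C(13,4)·C(11,9)/C(24,13); sum pmf over tables with pmf ≤ p_obs
p-value (two-sided) = 0.01882
At α=0.05: p < α → reject H₀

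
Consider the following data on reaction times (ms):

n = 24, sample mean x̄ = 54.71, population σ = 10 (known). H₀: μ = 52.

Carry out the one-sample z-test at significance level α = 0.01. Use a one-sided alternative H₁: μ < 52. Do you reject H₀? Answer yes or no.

SE = σ/√n = 10/√24 = 2.0412
z = (x̄−μ₀)/SE = (54.71−52)/2.0412 = 1.3276
p-value (one-sided, H₁ less) = 0.90785
At α=0.01: p ≥ α → fail to reject H₀

reject H₀: no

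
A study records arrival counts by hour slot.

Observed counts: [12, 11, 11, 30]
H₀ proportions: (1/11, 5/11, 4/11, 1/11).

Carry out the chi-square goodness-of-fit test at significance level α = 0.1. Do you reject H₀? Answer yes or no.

reject H₀: yes

n = 64; E_i = n·p_i = [5.82, 29.09, 23.27, 5.82]
χ² = (12−5.82)²/5.82 + (11−29.09)²/29.09 + (11−23.27)²/23.27 + (30−5.82)²/5.82 = 124.7961
df = 3
p-value (upper-tail) = 0.00000
At α=0.1: p < α → reject H₀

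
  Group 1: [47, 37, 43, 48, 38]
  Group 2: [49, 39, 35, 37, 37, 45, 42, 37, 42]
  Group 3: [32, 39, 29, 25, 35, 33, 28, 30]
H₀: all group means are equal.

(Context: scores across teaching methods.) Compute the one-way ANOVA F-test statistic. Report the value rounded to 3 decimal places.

Group means [42.60, 40.33, 31.38], grand mean 37.591
SSB = Σnᵢ(x̄ᵢ−x̄)² = 502.243; SSW = ΣΣ(x−x̄ᵢ)² = 401.075
MSB = 502.243/2 = 251.1216; MSW = 401.075/19 = 21.1092
F = MSB/MSW = 11.8963
df = (2, 19)

test statistic = 11.896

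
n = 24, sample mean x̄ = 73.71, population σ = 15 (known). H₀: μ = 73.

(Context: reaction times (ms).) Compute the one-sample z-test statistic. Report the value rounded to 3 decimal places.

test statistic = 0.232

SE = σ/√n = 15/√24 = 3.0619
z = (x̄−μ₀)/SE = (73.71−73)/3.0619 = 0.2319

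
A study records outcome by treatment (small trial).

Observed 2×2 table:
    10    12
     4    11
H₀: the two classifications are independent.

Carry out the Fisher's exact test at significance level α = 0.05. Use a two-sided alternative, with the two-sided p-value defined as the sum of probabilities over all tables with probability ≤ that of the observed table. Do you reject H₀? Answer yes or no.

Margins: r₁=22, r₂=15, c₁=14, c₂=23, n=37
p_obs = C(22,10)·C(15,4)/C(37,14); sum pmf over tables with pmf ≤ p_obs
p-value (two-sided) = 0.31364
At α=0.05: p ≥ α → fail to reject H₀

reject H₀: no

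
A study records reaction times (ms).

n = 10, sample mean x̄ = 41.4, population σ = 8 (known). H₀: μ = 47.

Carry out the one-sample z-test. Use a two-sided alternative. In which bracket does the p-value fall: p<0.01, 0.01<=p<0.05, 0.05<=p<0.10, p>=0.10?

SE = σ/√n = 8/√10 = 2.5298
z = (x̄−μ₀)/SE = (41.4−47)/2.5298 = -2.2136
p-value (two-sided) = 0.02686
→ bracket: 0.01<=p<0.05

p-value bracket: 0.01<=p<0.05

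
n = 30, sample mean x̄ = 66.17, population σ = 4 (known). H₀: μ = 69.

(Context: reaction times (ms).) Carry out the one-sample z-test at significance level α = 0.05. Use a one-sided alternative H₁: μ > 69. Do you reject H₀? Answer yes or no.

SE = σ/√n = 4/√30 = 0.7303
z = (x̄−μ₀)/SE = (66.17−69)/0.7303 = -3.8751
p-value (one-sided, H₁ greater) = 0.99995
At α=0.05: p ≥ α → fail to reject H₀

reject H₀: no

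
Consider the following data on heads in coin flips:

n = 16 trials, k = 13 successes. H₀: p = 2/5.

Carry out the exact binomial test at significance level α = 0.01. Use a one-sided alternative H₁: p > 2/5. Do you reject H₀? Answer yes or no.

reject H₀: yes

Exact binomial: n=16, k=13, p₀=2/5=0.4000
P(X≥13) from Σ C(n,i)·p₀^i·(1−p₀)^(n−i)
p-value (one-sided, H₁ greater) = 0.00094
At α=0.01: p < α → reject H₀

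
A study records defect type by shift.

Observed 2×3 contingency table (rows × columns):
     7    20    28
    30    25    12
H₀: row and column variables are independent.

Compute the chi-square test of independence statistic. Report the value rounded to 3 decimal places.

test statistic = 20.269

Row totals [55, 67], col totals [37, 45, 40], n=122
χ² = (7−16.68)²/16.68 + (20−20.29)²/20.29 + (28−18.03)²/18.03 + (30−20.32)²/20.32 + (25−24.71)²/24.71 + (12−21.97)²/21.97 = 20.2686
df = 2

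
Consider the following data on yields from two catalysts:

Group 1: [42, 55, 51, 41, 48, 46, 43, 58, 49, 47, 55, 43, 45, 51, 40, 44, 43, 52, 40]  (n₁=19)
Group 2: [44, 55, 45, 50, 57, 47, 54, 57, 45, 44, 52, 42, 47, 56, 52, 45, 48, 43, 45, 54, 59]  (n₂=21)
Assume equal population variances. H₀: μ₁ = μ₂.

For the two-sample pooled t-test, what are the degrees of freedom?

df = n₁ + n₂ − 2 = 19 + 21 − 2 = 38

degrees of freedom = 38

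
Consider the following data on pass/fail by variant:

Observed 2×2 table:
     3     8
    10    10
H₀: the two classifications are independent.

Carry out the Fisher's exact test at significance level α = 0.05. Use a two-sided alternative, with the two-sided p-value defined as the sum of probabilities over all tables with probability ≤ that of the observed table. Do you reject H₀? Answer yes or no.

Margins: r₁=11, r₂=20, c₁=13, c₂=18, n=31
p_obs = C(11,3)·C(20,10)/C(31,13); sum pmf over tables with pmf ≤ p_obs
p-value (two-sided) = 0.27546
At α=0.05: p ≥ α → fail to reject H₀

reject H₀: no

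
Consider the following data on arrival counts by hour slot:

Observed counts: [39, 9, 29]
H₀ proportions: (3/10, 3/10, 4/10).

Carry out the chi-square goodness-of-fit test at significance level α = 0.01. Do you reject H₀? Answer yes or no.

n = 77; E_i = n·p_i = [23.10, 23.10, 30.80]
χ² = (39−23.10)²/23.10 + (9−23.10)²/23.10 + (29−30.80)²/30.80 = 19.6558
df = 2
p-value (upper-tail) = 0.00005
At α=0.01: p < α → reject H₀

reject H₀: yes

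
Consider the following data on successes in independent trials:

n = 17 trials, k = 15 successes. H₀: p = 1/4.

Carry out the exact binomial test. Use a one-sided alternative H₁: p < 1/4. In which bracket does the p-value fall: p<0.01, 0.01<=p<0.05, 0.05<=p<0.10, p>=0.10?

p-value bracket: p>=0.10

Exact binomial: n=17, k=15, p₀=1/4=0.2500
P(X≤15) from Σ C(n,i)·p₀^i·(1−p₀)^(n−i)
p-value (one-sided, H₁ less) = 1.00000
→ bracket: p>=0.10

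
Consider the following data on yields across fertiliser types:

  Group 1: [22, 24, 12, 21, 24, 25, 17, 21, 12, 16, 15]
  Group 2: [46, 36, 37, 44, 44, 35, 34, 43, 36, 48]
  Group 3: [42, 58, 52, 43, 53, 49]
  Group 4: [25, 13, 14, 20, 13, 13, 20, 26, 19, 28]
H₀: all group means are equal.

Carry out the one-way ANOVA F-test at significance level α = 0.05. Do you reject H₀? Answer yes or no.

reject H₀: yes

Group means [19.00, 40.30, 49.50, 19.10], grand mean 29.730
SSB = Σnᵢ(x̄ᵢ−x̄)² = 5858.797; SSW = ΣΣ(x−x̄ᵢ)² = 962.500
MSB = 5858.797/3 = 1952.9324; MSW = 962.500/33 = 29.1667
F = MSB/MSW = 66.9577
df = (3, 33)
p-value (upper-tail) = 0.00000
At α=0.05: p < α → reject H₀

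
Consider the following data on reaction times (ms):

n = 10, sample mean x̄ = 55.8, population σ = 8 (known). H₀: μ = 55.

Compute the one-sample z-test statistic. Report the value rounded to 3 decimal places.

test statistic = 0.316

SE = σ/√n = 8/√10 = 2.5298
z = (x̄−μ₀)/SE = (55.8−55)/2.5298 = 0.3162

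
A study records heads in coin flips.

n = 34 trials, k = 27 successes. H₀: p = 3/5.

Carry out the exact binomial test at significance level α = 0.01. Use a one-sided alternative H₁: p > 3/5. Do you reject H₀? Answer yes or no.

reject H₀: no

Exact binomial: n=34, k=27, p₀=3/5=0.6000
P(X≥27) from Σ C(n,i)·p₀^i·(1−p₀)^(n−i)
p-value (one-sided, H₁ greater) = 0.01377
At α=0.01: p ≥ α → fail to reject H₀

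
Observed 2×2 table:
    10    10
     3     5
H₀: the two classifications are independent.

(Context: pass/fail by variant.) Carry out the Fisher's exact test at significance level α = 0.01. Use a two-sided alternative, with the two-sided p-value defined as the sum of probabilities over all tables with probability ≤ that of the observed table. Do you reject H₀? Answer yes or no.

reject H₀: no

Margins: r₁=20, r₂=8, c₁=13, c₂=15, n=28
p_obs = C(20,10)·C(8,3)/C(28,13); sum pmf over tables with pmf ≤ p_obs
p-value (two-sided) = 0.68599
At α=0.01: p ≥ α → fail to reject H₀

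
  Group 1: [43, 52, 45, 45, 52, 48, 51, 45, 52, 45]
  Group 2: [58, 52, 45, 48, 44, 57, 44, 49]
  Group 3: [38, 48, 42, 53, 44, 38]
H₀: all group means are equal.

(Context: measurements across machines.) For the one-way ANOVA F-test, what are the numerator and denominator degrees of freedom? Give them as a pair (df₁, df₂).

k = 3 groups, N = 24 total
df = (k−1, N−k) = (3−1, 24−3) = (2, 21)

degrees of freedom = [2, 21]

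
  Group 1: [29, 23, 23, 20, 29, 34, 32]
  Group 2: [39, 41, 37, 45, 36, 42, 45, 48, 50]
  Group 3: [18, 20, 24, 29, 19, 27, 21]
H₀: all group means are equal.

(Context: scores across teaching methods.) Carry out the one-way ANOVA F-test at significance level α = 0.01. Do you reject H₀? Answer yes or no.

Group means [27.14, 42.56, 22.57], grand mean 31.783
SSB = Σnᵢ(x̄ᵢ−x̄)² = 1789.119; SSW = ΣΣ(x−x̄ᵢ)² = 454.794
MSB = 1789.119/2 = 894.5597; MSW = 454.794/20 = 22.7397
F = MSB/MSW = 39.3391
df = (2, 20)
p-value (upper-tail) = 0.00000
At α=0.01: p < α → reject H₀

reject H₀: yes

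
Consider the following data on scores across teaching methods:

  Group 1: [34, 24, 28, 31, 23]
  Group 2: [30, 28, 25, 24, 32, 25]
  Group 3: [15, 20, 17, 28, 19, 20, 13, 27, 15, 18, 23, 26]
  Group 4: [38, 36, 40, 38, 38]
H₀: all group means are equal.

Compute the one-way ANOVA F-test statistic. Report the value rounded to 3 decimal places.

Group means [28.00, 27.33, 20.08, 38.00], grand mean 26.250
SSB = Σnᵢ(x̄ᵢ−x̄)² = 1169.000; SSW = ΣΣ(x−x̄ᵢ)² = 416.250
MSB = 1169.000/3 = 389.6667; MSW = 416.250/24 = 17.3438
F = MSB/MSW = 22.4673
df = (3, 24)

test statistic = 22.467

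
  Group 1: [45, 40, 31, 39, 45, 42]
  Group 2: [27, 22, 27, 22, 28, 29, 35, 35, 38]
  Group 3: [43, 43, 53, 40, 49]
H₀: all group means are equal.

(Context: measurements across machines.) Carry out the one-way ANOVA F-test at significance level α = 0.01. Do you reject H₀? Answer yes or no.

Group means [40.33, 29.22, 45.60], grand mean 36.650
SSB = Σnᵢ(x̄ᵢ−x̄)² = 978.461; SSW = ΣΣ(x−x̄ᵢ)² = 506.089
MSB = 978.461/2 = 489.2306; MSW = 506.089/17 = 29.7699
F = MSB/MSW = 16.4337
df = (2, 17)
p-value (upper-tail) = 0.00011
At α=0.01: p < α → reject H₀

reject H₀: yes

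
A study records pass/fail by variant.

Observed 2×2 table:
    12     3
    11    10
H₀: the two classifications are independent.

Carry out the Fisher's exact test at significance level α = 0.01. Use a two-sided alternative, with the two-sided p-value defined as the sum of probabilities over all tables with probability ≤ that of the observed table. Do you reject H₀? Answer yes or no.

Margins: r₁=15, r₂=21, c₁=23, c₂=13, n=36
p_obs = C(15,12)·C(21,11)/C(36,23); sum pmf over tables with pmf ≤ p_obs
p-value (two-sided) = 0.15896
At α=0.01: p ≥ α → fail to reject H₀

reject H₀: no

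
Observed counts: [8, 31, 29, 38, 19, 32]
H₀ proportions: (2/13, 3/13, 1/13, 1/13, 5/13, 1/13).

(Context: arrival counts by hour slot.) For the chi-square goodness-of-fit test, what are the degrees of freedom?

df = k − 1 = 6 − 1 = 5

degrees of freedom = 5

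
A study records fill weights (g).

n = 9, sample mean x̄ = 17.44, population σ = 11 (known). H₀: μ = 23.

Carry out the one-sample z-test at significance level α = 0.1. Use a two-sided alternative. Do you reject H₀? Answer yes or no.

reject H₀: no

SE = σ/√n = 11/√9 = 3.6667
z = (x̄−μ₀)/SE = (17.44−23)/3.6667 = -1.5164
p-value (two-sided) = 0.12943
At α=0.1: p ≥ α → fail to reject H₀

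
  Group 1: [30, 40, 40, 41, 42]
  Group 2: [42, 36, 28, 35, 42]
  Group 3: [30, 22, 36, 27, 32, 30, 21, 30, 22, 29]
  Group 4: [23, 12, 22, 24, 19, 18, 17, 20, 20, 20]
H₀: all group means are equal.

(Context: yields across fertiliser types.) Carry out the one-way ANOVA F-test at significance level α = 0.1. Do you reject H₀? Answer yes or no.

reject H₀: yes

Group means [38.60, 36.60, 27.90, 19.50], grand mean 28.333
SSB = Σnᵢ(x̄ᵢ−x̄)² = 1650.867; SSW = ΣΣ(x−x̄ᵢ)² = 549.800
MSB = 1650.867/3 = 550.2889; MSW = 549.800/26 = 21.1462
F = MSB/MSW = 26.0231
df = (3, 26)
p-value (upper-tail) = 0.00000
At α=0.1: p < α → reject H₀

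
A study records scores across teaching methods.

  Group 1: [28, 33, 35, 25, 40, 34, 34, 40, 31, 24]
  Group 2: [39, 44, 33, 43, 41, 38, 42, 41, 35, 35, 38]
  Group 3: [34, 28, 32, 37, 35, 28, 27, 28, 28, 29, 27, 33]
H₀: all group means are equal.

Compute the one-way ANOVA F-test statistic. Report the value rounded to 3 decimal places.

test statistic = 12.486

Group means [32.40, 39.00, 30.50], grand mean 33.909
SSB = Σnᵢ(x̄ᵢ−x̄)² = 447.327; SSW = ΣΣ(x−x̄ᵢ)² = 537.400
MSB = 447.327/2 = 223.6636; MSW = 537.400/30 = 17.9133
F = MSB/MSW = 12.4859
df = (2, 30)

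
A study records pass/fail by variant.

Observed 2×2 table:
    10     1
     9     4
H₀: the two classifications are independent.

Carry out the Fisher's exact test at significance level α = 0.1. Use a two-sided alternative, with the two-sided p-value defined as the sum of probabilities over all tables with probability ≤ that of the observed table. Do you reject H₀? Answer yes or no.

reject H₀: no

Margins: r₁=11, r₂=13, c₁=19, c₂=5, n=24
p_obs = C(11,10)·C(13,9)/C(24,19); sum pmf over tables with pmf ≤ p_obs
p-value (two-sided) = 0.32712
At α=0.1: p ≥ α → fail to reject H₀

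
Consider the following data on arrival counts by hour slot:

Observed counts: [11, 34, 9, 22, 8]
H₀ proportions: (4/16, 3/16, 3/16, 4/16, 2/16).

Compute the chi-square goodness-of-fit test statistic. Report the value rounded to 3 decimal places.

n = 84; E_i = n·p_i = [21.00, 15.75, 15.75, 21.00, 10.50]
χ² = (11−21.00)²/21.00 + (34−15.75)²/15.75 + (9−15.75)²/15.75 + (22−21.00)²/21.00 + (8−10.50)²/10.50 = 29.4444
df = 4

test statistic = 29.444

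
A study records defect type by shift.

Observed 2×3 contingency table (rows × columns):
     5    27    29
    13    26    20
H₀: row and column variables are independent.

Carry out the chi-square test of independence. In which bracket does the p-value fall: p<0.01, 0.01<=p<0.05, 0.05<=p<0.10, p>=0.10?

p-value bracket: 0.05<=p<0.10

Row totals [61, 59], col totals [18, 53, 49], n=120
χ² = (5−9.15)²/9.15 + (27−26.94)²/26.94 + (29−24.91)²/24.91 + (13−8.85)²/8.85 + (26−26.06)²/26.06 + (20−24.09)²/24.09 = 5.1956
df = 2
p-value (upper-tail) = 0.07444
→ bracket: 0.05<=p<0.10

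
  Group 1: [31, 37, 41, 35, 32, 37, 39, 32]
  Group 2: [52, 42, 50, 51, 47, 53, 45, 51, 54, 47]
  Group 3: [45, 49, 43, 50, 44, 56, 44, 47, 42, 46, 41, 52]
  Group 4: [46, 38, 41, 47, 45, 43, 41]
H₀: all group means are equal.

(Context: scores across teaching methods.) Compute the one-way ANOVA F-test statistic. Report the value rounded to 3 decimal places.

test statistic = 20.440

Group means [35.50, 49.20, 46.58, 43.00], grand mean 44.216
SSB = Σnᵢ(x̄ᵢ−x̄)² = 933.754; SSW = ΣΣ(x−x̄ᵢ)² = 502.517
MSB = 933.754/3 = 311.2512; MSW = 502.517/33 = 15.2278
F = MSB/MSW = 20.4397
df = (3, 33)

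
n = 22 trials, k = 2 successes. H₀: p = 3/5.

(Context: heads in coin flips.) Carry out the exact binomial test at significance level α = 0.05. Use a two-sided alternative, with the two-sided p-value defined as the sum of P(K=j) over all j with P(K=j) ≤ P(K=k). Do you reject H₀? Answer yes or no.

reject H₀: yes

Exact binomial: n=22, k=2, p₀=3/5=0.6000
P(X=j) = C(n,j)·p₀^j·(1−p₀)^(n−j); p = Σ P(X=j) over j with P(X=j) ≤ P(X=2)
p-value (two-sided) = 0.00000
At α=0.05: p < α → reject H₀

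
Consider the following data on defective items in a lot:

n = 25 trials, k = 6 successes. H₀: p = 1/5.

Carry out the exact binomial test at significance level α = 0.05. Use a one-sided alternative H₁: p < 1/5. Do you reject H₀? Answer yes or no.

Exact binomial: n=25, k=6, p₀=1/5=0.2000
P(X≤6) from Σ C(n,i)·p₀^i·(1−p₀)^(n−i)
p-value (one-sided, H₁ less) = 0.78004
At α=0.05: p ≥ α → fail to reject H₀

reject H₀: no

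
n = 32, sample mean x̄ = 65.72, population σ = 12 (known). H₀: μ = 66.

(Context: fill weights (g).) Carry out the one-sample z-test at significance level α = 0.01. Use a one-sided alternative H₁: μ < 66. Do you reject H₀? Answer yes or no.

SE = σ/√n = 12/√32 = 2.1213
z = (x̄−μ₀)/SE = (65.72−66)/2.1213 = -0.1320
p-value (one-sided, H₁ less) = 0.44749
At α=0.01: p ≥ α → fail to reject H₀

reject H₀: no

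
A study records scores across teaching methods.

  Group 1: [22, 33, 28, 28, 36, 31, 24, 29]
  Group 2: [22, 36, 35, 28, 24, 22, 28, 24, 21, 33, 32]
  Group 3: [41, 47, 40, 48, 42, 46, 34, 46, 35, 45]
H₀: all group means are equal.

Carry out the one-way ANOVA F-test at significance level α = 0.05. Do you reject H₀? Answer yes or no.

Group means [28.88, 27.73, 42.40], grand mean 33.103
SSB = Σnᵢ(x̄ᵢ−x̄)² = 1325.233; SSW = ΣΣ(x−x̄ᵢ)² = 669.457
MSB = 1325.233/2 = 662.6164; MSW = 669.457/26 = 25.7483
F = MSB/MSW = 25.7343
df = (2, 26)
p-value (upper-tail) = 0.00000
At α=0.05: p < α → reject H₀

reject H₀: yes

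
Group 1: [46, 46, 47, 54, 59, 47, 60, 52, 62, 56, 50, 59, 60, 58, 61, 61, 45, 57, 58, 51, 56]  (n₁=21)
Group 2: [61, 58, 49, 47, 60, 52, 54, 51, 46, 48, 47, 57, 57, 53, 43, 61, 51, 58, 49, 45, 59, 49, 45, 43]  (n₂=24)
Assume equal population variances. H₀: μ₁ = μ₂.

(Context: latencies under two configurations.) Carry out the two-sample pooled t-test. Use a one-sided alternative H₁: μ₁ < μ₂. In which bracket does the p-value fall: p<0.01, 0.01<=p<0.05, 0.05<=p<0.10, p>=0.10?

p-value bracket: p>=0.10

x̄₁=54.524, s₁=5.759, n₁=21
x̄₂=51.792, s₂=5.868, n₂=24
s_p² = [20·5.759² + 23·5.868²]/43 = 33.8418
SE = √(s_p²·(1/21+1/24)) = 1.7383
t = (54.524−51.792)/1.7383 = 1.5718
df = 43
p-value (one-sided, H₁ less) = 0.93833
→ bracket: p>=0.10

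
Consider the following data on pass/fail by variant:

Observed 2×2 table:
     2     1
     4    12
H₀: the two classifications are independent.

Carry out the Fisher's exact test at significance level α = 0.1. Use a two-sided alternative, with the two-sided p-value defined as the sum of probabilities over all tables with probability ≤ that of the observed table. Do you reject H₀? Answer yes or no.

reject H₀: no

Margins: r₁=3, r₂=16, c₁=6, c₂=13, n=19
p_obs = C(3,2)·C(16,4)/C(19,6); sum pmf over tables with pmf ≤ p_obs
p-value (two-sided) = 0.22188
At α=0.1: p ≥ α → fail to reject H₀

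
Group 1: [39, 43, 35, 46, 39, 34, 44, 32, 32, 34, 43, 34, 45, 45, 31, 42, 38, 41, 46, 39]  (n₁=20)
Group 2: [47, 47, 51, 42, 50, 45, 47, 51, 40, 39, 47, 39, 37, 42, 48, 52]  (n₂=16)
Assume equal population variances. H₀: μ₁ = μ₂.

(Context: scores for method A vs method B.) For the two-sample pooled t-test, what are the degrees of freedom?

degrees of freedom = 34

df = n₁ + n₂ − 2 = 20 + 16 − 2 = 34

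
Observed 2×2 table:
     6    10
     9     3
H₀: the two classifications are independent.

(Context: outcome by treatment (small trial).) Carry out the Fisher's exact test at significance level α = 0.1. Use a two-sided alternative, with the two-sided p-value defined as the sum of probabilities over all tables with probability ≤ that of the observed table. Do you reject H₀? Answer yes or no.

Margins: r₁=16, r₂=12, c₁=15, c₂=13, n=28
p_obs = C(16,6)·C(12,9)/C(28,15); sum pmf over tables with pmf ≤ p_obs
p-value (two-sided) = 0.06707
At α=0.1: p < α → reject H₀

reject H₀: yes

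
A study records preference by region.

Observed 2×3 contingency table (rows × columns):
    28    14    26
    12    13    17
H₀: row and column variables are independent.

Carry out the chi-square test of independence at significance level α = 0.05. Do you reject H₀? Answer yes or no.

reject H₀: no

Row totals [68, 42], col totals [40, 27, 43], n=110
χ² = (28−24.73)²/24.73 + (14−16.69)²/16.69 + (26−26.58)²/26.58 + (12−15.27)²/15.27 + (13−10.31)²/10.31 + (17−16.42)²/16.42 = 2.3040
df = 2
p-value (upper-tail) = 0.31600
At α=0.05: p ≥ α → fail to reject H₀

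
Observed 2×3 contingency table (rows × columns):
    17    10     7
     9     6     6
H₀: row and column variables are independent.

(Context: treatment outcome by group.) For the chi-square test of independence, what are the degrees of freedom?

df = (r−1)(c−1) = (2−1)·(3−1) = 2

degrees of freedom = 2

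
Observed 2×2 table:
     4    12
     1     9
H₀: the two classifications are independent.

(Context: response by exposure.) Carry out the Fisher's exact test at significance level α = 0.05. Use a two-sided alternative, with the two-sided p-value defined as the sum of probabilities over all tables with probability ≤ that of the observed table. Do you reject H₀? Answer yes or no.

reject H₀: no

Margins: r₁=16, r₂=10, c₁=5, c₂=21, n=26
p_obs = C(16,4)·C(10,1)/C(26,5); sum pmf over tables with pmf ≤ p_obs
p-value (two-sided) = 0.61690
At α=0.05: p ≥ α → fail to reject H₀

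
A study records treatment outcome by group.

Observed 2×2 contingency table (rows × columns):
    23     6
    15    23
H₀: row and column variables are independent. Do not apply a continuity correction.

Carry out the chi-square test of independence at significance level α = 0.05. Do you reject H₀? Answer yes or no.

Row totals [29, 38], col totals [38, 29], n=67
χ² = (23−16.45)²/16.45 + (6−12.55)²/12.55 + (15−21.55)²/21.55 + (23−16.45)²/16.45 = 10.6326
df = 1
p-value (upper-tail) = 0.00111
At α=0.05: p < α → reject H₀

reject H₀: yes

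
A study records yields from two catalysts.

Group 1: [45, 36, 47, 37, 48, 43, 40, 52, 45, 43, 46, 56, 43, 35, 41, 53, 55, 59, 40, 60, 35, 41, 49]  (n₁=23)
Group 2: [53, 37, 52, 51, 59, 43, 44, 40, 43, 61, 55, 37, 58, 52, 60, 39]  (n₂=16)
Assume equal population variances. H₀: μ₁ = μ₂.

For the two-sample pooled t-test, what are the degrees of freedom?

degrees of freedom = 37

df = n₁ + n₂ − 2 = 23 + 16 − 2 = 37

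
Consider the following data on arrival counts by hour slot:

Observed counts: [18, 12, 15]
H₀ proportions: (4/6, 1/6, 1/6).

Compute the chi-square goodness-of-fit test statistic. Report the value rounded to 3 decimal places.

n = 45; E_i = n·p_i = [30.00, 7.50, 7.50]
χ² = (18−30.00)²/30.00 + (12−7.50)²/7.50 + (15−7.50)²/7.50 = 15.0000
df = 2

test statistic = 15.000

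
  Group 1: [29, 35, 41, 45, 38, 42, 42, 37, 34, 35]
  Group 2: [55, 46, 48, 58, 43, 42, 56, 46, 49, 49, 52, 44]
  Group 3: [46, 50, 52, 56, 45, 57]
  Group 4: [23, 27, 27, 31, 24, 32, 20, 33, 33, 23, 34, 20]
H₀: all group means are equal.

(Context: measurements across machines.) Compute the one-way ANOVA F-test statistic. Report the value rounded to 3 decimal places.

Group means [37.80, 49.00, 51.00, 27.25], grand mean 39.975
SSB = Σnᵢ(x̄ᵢ−x̄)² = 3697.125; SSW = ΣΣ(x−x̄ᵢ)² = 933.850
MSB = 3697.125/3 = 1232.3750; MSW = 933.850/36 = 25.9403
F = MSB/MSW = 47.5082
df = (3, 36)

test statistic = 47.508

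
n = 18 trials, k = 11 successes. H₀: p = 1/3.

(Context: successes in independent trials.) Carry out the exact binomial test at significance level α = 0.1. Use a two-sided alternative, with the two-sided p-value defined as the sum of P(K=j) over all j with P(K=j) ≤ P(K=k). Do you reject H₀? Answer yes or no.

reject H₀: yes

Exact binomial: n=18, k=11, p₀=1/3=0.3333
P(X=j) = C(n,j)·p₀^j·(1−p₀)^(n−j); p = Σ P(X=j) over j with P(X=j) ≤ P(X=11)
p-value (two-sided) = 0.02120
At α=0.1: p < α → reject H₀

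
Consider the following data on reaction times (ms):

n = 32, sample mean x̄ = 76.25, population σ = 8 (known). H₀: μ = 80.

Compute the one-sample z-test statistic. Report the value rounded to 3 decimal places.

test statistic = -2.652

SE = σ/√n = 8/√32 = 1.4142
z = (x̄−μ₀)/SE = (76.25−80)/1.4142 = -2.6517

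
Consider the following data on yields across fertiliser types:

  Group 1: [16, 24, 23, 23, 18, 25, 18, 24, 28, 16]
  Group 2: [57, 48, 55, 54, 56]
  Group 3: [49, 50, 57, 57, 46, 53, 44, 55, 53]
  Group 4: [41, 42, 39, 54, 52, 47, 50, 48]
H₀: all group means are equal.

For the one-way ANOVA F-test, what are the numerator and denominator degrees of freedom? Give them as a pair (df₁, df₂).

k = 4 groups, N = 32 total
df = (k−1, N−k) = (4−1, 32−4) = (3, 28)

degrees of freedom = [3, 28]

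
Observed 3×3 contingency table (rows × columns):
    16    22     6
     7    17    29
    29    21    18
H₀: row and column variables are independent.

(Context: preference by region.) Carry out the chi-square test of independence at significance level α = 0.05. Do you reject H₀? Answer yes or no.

reject H₀: yes

Row totals [44, 53, 68], col totals [52, 60, 53], n=165
χ² = (16−13.87)²/13.87 + (22−16.00)²/16.00 + (6−14.13)²/14.13 + (7−16.70)²/16.70 + (17−19.27)²/19.27 + (29−17.02)²/17.02 + (29−21.43)²/21.43 + (21−24.73)²/24.73 + (18−21.84)²/21.84 = 25.4993
df = 4
p-value (upper-tail) = 0.00004
At α=0.05: p < α → reject H₀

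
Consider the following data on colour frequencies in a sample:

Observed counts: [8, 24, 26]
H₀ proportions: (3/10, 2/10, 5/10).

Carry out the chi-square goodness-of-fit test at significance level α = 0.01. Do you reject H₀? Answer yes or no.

n = 58; E_i = n·p_i = [17.40, 11.60, 29.00]
χ² = (8−17.40)²/17.40 + (24−11.60)²/11.60 + (26−29.00)²/29.00 = 18.6437
df = 2
p-value (upper-tail) = 0.00009
At α=0.01: p < α → reject H₀

reject H₀: yes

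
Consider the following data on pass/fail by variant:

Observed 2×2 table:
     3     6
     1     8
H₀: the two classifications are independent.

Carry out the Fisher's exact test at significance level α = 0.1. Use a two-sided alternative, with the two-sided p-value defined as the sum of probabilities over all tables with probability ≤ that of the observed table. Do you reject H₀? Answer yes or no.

reject H₀: no

Margins: r₁=9, r₂=9, c₁=4, c₂=14, n=18
p_obs = C(9,3)·C(9,1)/C(18,4); sum pmf over tables with pmf ≤ p_obs
p-value (two-sided) = 0.57647
At α=0.1: p ≥ α → fail to reject H₀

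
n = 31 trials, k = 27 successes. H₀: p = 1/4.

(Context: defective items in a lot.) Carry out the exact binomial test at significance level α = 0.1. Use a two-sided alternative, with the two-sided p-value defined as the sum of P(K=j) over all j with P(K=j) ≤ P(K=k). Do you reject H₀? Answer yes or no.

reject H₀: yes

Exact binomial: n=31, k=27, p₀=1/4=0.2500
P(X=j) = C(n,j)·p₀^j·(1−p₀)^(n−j); p = Σ P(X=j) over j with P(X=j) ≤ P(X=27)
p-value (two-sided) = 0.00000
At α=0.1: p < α → reject H₀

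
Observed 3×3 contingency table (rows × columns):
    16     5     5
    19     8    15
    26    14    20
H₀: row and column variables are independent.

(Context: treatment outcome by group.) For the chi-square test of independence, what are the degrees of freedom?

df = (r−1)(c−1) = (3−1)·(3−1) = 4

degrees of freedom = 4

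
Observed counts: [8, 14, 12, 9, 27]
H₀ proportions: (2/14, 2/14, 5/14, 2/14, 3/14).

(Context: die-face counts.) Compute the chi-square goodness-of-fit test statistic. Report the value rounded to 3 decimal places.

n = 70; E_i = n·p_i = [10.00, 10.00, 25.00, 10.00, 15.00]
χ² = (8−10.00)²/10.00 + (14−10.00)²/10.00 + (12−25.00)²/25.00 + (9−10.00)²/10.00 + (27−15.00)²/15.00 = 18.4600
df = 4

test statistic = 18.460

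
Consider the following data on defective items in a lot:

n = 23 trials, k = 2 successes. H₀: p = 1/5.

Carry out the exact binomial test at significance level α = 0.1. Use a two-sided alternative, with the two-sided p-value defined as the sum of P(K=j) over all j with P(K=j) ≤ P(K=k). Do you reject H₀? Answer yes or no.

Exact binomial: n=23, k=2, p₀=1/5=0.2000
P(X=j) = C(n,j)·p₀^j·(1−p₀)^(n−j); p = Σ P(X=j) over j with P(X=j) ≤ P(X=2)
p-value (two-sided) = 0.29302
At α=0.1: p ≥ α → fail to reject H₀

reject H₀: no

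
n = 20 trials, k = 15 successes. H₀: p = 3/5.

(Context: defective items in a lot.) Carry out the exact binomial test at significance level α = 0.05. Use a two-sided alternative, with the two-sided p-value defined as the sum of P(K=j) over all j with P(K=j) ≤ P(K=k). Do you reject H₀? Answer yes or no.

Exact binomial: n=20, k=15, p₀=3/5=0.6000
P(X=j) = C(n,j)·p₀^j·(1−p₀)^(n−j); p = Σ P(X=j) over j with P(X=j) ≤ P(X=15)
p-value (two-sided) = 0.25312
At α=0.05: p ≥ α → fail to reject H₀

reject H₀: no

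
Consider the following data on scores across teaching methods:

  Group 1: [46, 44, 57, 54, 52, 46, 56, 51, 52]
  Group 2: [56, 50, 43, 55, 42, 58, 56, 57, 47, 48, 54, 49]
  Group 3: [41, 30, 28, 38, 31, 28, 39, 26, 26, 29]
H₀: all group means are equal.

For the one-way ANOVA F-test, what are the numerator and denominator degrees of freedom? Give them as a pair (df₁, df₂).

k = 3 groups, N = 31 total
df = (k−1, N−k) = (3−1, 31−3) = (2, 28)

degrees of freedom = [2, 28]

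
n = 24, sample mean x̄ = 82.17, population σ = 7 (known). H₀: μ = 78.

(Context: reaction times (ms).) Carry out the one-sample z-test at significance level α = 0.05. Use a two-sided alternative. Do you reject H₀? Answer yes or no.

reject H₀: yes

SE = σ/√n = 7/√24 = 1.4289
z = (x̄−μ₀)/SE = (82.17−78)/1.4289 = 2.9184
p-value (two-sided) = 0.00352
At α=0.05: p < α → reject H₀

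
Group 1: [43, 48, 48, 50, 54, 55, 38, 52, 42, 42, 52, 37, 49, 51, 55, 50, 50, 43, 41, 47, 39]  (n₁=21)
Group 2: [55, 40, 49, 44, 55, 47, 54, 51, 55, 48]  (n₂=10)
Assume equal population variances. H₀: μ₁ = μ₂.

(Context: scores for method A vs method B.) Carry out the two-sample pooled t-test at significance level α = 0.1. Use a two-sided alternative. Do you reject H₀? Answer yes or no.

x̄₁=46.952, s₁=5.652, n₁=21
x̄₂=49.800, s₂=5.181, n₂=10
s_p² = [20·5.652² + 9·5.181²]/29 = 30.3639
SE = √(s_p²·(1/21+1/10)) = 2.1171
t = (46.952−49.800)/2.1171 = -1.3450
df = 29
p-value (two-sided) = 0.18904
At α=0.1: p ≥ α → fail to reject H₀

reject H₀: no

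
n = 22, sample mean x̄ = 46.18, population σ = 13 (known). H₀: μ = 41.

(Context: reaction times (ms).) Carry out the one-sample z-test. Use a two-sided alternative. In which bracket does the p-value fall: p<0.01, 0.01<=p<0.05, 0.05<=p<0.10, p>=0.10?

SE = σ/√n = 13/√22 = 2.7716
z = (x̄−μ₀)/SE = (46.18−41)/2.7716 = 1.8690
p-value (two-sided) = 0.06163
→ bracket: 0.05<=p<0.10

p-value bracket: 0.05<=p<0.10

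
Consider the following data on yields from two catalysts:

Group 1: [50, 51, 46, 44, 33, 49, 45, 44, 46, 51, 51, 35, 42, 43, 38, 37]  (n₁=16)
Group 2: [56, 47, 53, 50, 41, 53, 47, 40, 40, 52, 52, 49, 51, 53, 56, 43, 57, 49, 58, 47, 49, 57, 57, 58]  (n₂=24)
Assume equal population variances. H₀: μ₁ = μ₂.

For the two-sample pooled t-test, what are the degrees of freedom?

degrees of freedom = 38

df = n₁ + n₂ − 2 = 16 + 24 − 2 = 38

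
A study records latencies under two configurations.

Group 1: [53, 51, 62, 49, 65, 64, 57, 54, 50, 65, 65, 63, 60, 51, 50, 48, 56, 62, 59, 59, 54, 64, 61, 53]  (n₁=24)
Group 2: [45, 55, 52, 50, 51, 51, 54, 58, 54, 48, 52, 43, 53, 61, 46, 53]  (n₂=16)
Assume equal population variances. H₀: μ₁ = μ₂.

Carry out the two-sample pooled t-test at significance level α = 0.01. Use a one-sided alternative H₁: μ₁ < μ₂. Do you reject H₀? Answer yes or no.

reject H₀: no

x̄₁=57.292, s₁=5.797, n₁=24
x̄₂=51.625, s₂=4.631, n₂=16
s_p² = [23·5.797² + 15·4.631²]/38 = 28.8081
SE = √(s_p²·(1/24+1/16)) = 1.7323
t = (57.292−51.625)/1.7323 = 3.2712
df = 38
p-value (one-sided, H₁ less) = 0.99886
At α=0.01: p ≥ α → fail to reject H₀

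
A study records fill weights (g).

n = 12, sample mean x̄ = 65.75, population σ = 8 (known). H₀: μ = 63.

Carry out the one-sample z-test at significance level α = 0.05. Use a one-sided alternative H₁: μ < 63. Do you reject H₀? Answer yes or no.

reject H₀: no

SE = σ/√n = 8/√12 = 2.3094
z = (x̄−μ₀)/SE = (65.75−63)/2.3094 = 1.1908
p-value (one-sided, H₁ less) = 0.88313
At α=0.05: p ≥ α → fail to reject H₀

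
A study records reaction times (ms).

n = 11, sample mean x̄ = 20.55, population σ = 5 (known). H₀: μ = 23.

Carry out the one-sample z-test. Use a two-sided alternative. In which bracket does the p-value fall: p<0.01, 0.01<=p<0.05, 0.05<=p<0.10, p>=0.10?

SE = σ/√n = 5/√11 = 1.5076
z = (x̄−μ₀)/SE = (20.55−23)/1.5076 = -1.6251
p-value (two-sided) = 0.10413
→ bracket: p>=0.10

p-value bracket: p>=0.10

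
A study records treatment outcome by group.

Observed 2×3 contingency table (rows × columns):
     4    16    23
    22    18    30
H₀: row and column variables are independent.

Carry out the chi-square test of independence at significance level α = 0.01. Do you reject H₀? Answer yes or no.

reject H₀: no

Row totals [43, 70], col totals [26, 34, 53], n=113
χ² = (4−9.89)²/9.89 + (16−12.94)²/12.94 + (23−20.17)²/20.17 + (22−16.11)²/16.11 + (18−21.06)²/21.06 + (30−32.83)²/32.83 = 7.4794
df = 2
p-value (upper-tail) = 0.02376
At α=0.01: p ≥ α → fail to reject H₀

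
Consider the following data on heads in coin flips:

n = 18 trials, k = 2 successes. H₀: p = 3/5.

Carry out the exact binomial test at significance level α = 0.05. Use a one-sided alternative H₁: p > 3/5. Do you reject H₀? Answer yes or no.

reject H₀: no

Exact binomial: n=18, k=2, p₀=3/5=0.6000
P(X≥2) from Σ C(n,i)·p₀^i·(1−p₀)^(n−i)
p-value (one-sided, H₁ greater) = 1.00000
At α=0.05: p ≥ α → fail to reject H₀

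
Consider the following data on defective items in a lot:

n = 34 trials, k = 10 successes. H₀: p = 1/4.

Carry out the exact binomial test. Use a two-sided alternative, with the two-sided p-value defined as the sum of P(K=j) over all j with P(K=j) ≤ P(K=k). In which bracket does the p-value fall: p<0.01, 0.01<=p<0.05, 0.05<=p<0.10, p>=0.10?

Exact binomial: n=34, k=10, p₀=1/4=0.2500
P(X=j) = C(n,j)·p₀^j·(1−p₀)^(n−j); p = Σ P(X=j) over j with P(X=j) ≤ P(X=10)
p-value (two-sided) = 0.55407
→ bracket: p>=0.10

p-value bracket: p>=0.10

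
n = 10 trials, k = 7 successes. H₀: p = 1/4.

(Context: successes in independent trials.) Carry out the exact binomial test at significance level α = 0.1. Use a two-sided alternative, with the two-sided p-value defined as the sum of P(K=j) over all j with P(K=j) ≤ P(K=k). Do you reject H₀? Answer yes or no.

reject H₀: yes

Exact binomial: n=10, k=7, p₀=1/4=0.2500
P(X=j) = C(n,j)·p₀^j·(1−p₀)^(n−j); p = Σ P(X=j) over j with P(X=j) ≤ P(X=7)
p-value (two-sided) = 0.00351
At α=0.1: p < α → reject H₀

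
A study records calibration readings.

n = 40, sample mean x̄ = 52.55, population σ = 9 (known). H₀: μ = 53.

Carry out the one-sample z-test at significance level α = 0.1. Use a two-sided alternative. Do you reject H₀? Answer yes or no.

reject H₀: no

SE = σ/√n = 9/√40 = 1.4230
z = (x̄−μ₀)/SE = (52.55−53)/1.4230 = -0.3162
p-value (two-sided) = 0.75183
At α=0.1: p ≥ α → fail to reject H₀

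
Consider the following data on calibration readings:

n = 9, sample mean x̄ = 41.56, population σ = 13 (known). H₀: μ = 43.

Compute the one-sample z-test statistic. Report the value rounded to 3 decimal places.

test statistic = -0.332

SE = σ/√n = 13/√9 = 4.3333
z = (x̄−μ₀)/SE = (41.56−43)/4.3333 = -0.3323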